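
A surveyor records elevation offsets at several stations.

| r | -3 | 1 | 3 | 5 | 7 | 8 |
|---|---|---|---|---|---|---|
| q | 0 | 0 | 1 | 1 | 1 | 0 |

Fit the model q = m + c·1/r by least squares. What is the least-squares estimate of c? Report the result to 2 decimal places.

From the data, Σ1 = 6, Σ1/r = 411/280, Σ1/r·1/r = 916049/705600.
And Σq = 3, Σ1/r·q = 71/105.
MᵀM·[m, c]ᵀ = Mᵀq becomes [[6, 411/280]; [411/280, 916049/705600]]·[m, c]ᵀ = [3, 71/105]ᵀ.
Δ = 6·(916049/705600) − (411/280)² = 265067/47040.
m = (3·(916049/705600) − (411/280)·(71/105))/(265067/47040) = 682601/1325335; c = (6·(71/105) − (411/280)·3)/(265067/47040) = -16296/265067.

c = -0.06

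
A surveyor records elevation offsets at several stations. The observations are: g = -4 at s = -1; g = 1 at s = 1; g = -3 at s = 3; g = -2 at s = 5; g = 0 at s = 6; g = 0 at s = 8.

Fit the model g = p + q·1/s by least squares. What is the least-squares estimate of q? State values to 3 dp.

q = 2.258

Setting ∂/∂p … = 0 gives: 6·p + (33/40)·q = -8;  (33/40)·p + (31601/14400)·q = 18/5.
Eliminating q: (31601/14400)·(row 1) − (33/40)·(row 2) gives (11987/960)·p = (31601/14400)·(-8) − (33/40)·(18/5) = -36947/1800, so p = -295576/179805.
Then q = ((18/5) − (33/40)·(-295576/179805))/(31601/14400) = 27072/11987.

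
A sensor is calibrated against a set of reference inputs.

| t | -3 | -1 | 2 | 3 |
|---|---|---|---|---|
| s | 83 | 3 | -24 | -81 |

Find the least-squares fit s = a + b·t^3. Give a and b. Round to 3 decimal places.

a = 0.567, b = -3.038

Normal-equation sums: Σ1 = 4, Σt^3 = 7, Σt^3·t^3 = 1523.
Moment sums: Σs = -19, Σt^3·s = -4623.
MᵀM·[a, b]ᵀ = Mᵀs becomes [[4, 7]; [7, 1523]]·[a, b]ᵀ = [-19, -4623]ᵀ.
Eliminating b: 1523·(row 1) − 7·(row 2) gives 6043·a = 1523·(-19) − 7·(-4623) = 3424, so a = 3424/6043.
Then b = ((-4623) − 7·(3424/6043))/1523 = -18359/6043.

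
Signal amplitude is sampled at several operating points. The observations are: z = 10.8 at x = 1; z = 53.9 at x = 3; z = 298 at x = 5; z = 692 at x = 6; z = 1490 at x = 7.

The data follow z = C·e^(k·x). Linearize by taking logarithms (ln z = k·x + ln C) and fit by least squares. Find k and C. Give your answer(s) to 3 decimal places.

Let Y = ln z. Fitting Y = k·x + ln C by least squares:
XᵀX = [[120.0000, 22.0000]; [22.0000, 5]], rhs = [133.2096, 25.9099]ᵀ  (here Σx = 22.0000, Σ(x)² = 120.0000, Σln z = 25.9099, Σx·ln z = 133.2096).
Solving (det = 116.0000): k = 0.82785, ln C = 1.53943, so C = exp(1.53943) = 4.66195.

k = 0.828, C = 4.662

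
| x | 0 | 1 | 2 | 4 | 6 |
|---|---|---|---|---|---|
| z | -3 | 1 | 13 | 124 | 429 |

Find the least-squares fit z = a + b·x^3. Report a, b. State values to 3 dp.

a = -2.597, b = 1.996

AᵀA·[a, b]ᵀ = Aᵀz reads: 5·a + 289·b = 564;  289·a + 50817·b = 100705.
Eliminating b: 50817·(row 1) − 289·(row 2) gives 170564·a = 50817·564 − 289·100705 = -442957, so a = -442957/170564.
Then b = (100705 − 289·(-442957/170564))/50817 = 340529/170564.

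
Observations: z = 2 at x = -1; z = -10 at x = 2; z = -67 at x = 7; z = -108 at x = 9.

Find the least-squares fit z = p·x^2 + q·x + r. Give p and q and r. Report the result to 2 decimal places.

Normal-equation sums: Σx^2·x^2 = 8979, Σx^2·x = 1079, Σx^2 = 135, Σx·x = 135, Σx = 17, Σ1 = 4.
For Aᵀz: Σx^2·z = -12069, Σx·z = -1463, Σz = -183.
Row-reducing yields p = -9419/8900, q = -21351/8900, r = 729/4450.

p = -1.06, q = -2.40, r = 0.16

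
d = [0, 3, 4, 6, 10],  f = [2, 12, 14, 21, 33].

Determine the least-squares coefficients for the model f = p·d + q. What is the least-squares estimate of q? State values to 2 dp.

q = 2.17

The normal equations are: 161·p + 23·q = 548;  23·p + 5·q = 82.
(Σd·d = 161, Σd = 23, Σ1 = 5, Σd·f = 548, Σf = 82.)
Determinant 161·5 − 23² = 276.
p = (548·5 − 23·82)/276 = 427/138; q = (161·82 − 23·548)/276 = 13/6.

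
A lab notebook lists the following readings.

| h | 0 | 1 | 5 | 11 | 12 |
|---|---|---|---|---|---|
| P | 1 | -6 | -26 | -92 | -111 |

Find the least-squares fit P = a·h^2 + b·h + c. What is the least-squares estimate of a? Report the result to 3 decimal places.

a = -0.571

Compute the Gram sums: Σh^2·h^2 = 36003, Σh^2·h = 3185, Σh^2 = 291, Σh·h = 291, Σh = 29, Σ1 = 5.
And Σh^2·P = -27772, Σh·P = -2480, ΣP = -234.
Normal equations: [[36003, 3185, 291]; [3185, 291, 29]; [291, 29, 5]]·[a, b, c]ᵀ = [-27772, -2480, -234]ᵀ.
Solving the 3×3 system (Gaussian elimination) gives a = -17799/31186, b = -68135/31186, c = -14210/15593.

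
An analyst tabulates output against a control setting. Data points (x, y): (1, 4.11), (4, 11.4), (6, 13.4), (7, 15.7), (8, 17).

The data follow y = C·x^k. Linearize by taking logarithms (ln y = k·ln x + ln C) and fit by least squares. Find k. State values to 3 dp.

k = 0.678

Linearized form: ln y = k·ln x + ln C. From the 5 transformed points,
AᵀA = [[13.2429, 7.2034]; [7.2034, 5]], rhs = [19.2737, 12.0292]ᵀ  (here Σln x = 7.2034, Σ(ln x)² = 13.2429, Σln y = 12.0292, Σln x·ln y = 19.2737).
Δ = 13.2429·5 − (7.2034)² = 14.3252; k = (19.2737·5 − 7.2034·12.0292)/14.3252 = 0.67834, ln C = (13.2429·12.0292 − 7.2034·19.2737)/14.3252 = 1.42857.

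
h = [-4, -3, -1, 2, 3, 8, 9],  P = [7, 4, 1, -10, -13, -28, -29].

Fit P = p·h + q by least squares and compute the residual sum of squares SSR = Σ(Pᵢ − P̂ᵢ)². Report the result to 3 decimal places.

SSR = 7.114

The normal equations are: 184·p + 14·q = -585;  14·p + 7·q = -68.
Δ = 184·7 − 14² = 1092.
p = ((-585)·7 − 14·(-68))/1092 = -449/156; q = (184·(-68) − 14·(-585))/1092 = -2161/546.
Residuals: -101/182, -739/1092, 757/364, -2/7, -445/1092, -185/182, 941/1092; SSR = 7769/1092.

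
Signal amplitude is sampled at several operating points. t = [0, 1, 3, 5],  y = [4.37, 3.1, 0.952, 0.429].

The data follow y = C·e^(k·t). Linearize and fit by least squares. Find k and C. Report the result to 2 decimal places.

Let Y = ln y. Fitting Y = k·t + ln C by least squares:
Sums: Σt = 9.0000, Σ(t)² = 35.0000, Σln y = 1.7107, Σt·ln y = -3.2477.
Normal system: [[35.0000, 9.0000]; [9.0000, 4]]·[k, ln C]ᵀ = [-3.2477, 1.7107]ᵀ.
Δ = 35.0000·4 − (9.0000)² = 59.0000; k = (-3.2477·4 − 9.0000·1.7107)/59.0000 = -0.48113, ln C = (35.0000·1.7107 − 9.0000·-3.2477)/59.0000 = 1.51021, so C = exp(1.51021) = 4.52770.

k = -0.48, C = 4.53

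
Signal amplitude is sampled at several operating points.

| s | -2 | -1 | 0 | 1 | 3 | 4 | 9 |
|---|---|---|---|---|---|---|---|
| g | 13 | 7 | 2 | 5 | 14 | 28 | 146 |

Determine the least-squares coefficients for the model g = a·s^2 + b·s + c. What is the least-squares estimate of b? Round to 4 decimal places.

Compute the Gram sums: Σs^2·s^2 = 6916, Σs^2·s = 812, Σs^2 = 112, Σs·s = 112, Σs = 14, Σ1 = 7.
Right-hand side: Σs^2·g = 12464, Σs·g = 1440, Σg = 215.
Normal equations: [[6916, 812, 112]; [812, 112, 14]; [112, 14, 7]]·[a, b, c]ᵀ = [12464, 1440, 215]ᵀ.
Solving the 3×3 system (Gaussian elimination) gives a = 977/504, b = -779/504, c = 703/252.

b = -1.5456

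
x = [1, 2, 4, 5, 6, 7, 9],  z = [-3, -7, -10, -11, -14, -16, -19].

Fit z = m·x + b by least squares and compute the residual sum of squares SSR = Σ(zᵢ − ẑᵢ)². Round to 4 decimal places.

SSR = 3.1982

Forming AᵀA = [[212, 34]; [34, 7]] and Aᵀz = [-479, -80]ᵀ gives AᵀA·[m, b]ᵀ = Aᵀz.
Eliminating b: 7·(row 1) − 34·(row 2) gives 328·m = 7·(-479) − 34·(-80) = -633, so m = -633/328.
Then b = ((-80) − 34·(-633/328))/7 = -337/164.
Residuals: 323/328, -89/82, -37/164, 231/328, -15/41, -143/328, 139/328; SSR = 1049/328.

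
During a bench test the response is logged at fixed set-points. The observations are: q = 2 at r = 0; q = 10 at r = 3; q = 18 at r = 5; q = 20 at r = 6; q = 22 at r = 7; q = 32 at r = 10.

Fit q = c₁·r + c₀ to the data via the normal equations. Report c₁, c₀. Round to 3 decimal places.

c₁ = 3.003, c₀ = 1.819

From the data, Σr·r = 219, Σr = 31, Σ1 = 6.
Moment sums: Σr·q = 714, Σq = 104.
So AᵀA·[c₁, c₀]ᵀ = Aᵀq: [[219, 31]; [31, 6]]·[c₁, c₀]ᵀ = [714, 104]ᵀ.
det = 219·6 − 31² = 353.
c₁ = (714·6 − 31·104)/353 = 1060/353; c₀ = (219·104 − 31·714)/353 = 642/353.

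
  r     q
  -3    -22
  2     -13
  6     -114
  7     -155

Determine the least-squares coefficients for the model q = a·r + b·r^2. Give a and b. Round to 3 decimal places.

From the data, Σr·r = 98, Σr·r^2 = 540, Σr^2·r^2 = 3794.
Moment sums: Σr·q = -1729, Σr^2·q = -11949.
Eliminating b: 3794·(row 1) − 540·(row 2) gives 80212·a = 3794·(-1729) − 540·(-11949) = -107366, so a = -53683/40106.
Then b = ((-11949) − 540·(-53683/40106))/3794 = -118671/40106.

a = -1.339, b = -2.959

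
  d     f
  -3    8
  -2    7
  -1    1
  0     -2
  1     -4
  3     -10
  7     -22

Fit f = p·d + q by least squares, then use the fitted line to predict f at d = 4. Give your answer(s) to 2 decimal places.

Sums needed: Σd·d = 73, Σd = 5, Σ1 = 7.
Moment sums: Σd·f = -227, Σf = -22.
Δ = 73·7 − 5² = 486.
p = ((-227)·7 − 5·(-22))/486 = -493/162; q = (73·(-22) − 5·(-227))/486 = -157/162.
At d = 4: f̂ = (-493/162)·(4) + (-157/162)·(1) = -2129/162.

f̂ = -13.14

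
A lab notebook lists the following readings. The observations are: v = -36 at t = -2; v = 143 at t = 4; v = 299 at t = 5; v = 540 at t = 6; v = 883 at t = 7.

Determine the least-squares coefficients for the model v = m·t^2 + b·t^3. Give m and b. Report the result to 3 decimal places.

The normal equations are: 4594·m + 28700·b = 72326;  28700·m + 184090·b = 466324.
(Σt^2·t^2 = 4594, Σt^2·t^3 = 28700, Σt^3·t^3 = 184090, Σt^2·v = 72326, Σt^3·v = 466324.)
det = 4594·184090 − 28700² = 22019460.
m = (72326·184090 − 28700·466324)/22019460 = -28051/8951; b = (4594·466324 − 28700·72326)/22019460 = 5544688/1834955.

m = -3.134, b = 3.022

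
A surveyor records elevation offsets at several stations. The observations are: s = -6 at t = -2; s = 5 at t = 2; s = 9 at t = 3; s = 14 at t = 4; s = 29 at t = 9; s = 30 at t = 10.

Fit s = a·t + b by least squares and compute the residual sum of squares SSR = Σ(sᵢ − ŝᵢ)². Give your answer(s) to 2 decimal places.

The normal system AᵀA·[a, b]ᵀ = Aᵀs is [[214, 26]; [26, 6]]·[a, b]ᵀ = [666, 81]ᵀ.
Δ = 214·6 − 26² = 608.
a = (666·6 − 26·81)/608 = 945/304; b = (214·81 − 26·666)/608 = 9/304.
Residuals: 3/16, -379/304, -27/76, 467/304, 151/152, -339/304; SSR = 1917/304.

SSR = 6.31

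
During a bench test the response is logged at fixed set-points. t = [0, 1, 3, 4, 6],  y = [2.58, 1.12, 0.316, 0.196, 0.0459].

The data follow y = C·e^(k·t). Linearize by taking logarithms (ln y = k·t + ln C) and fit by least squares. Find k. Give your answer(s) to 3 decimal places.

With ln yᵢ as the transformed response and tᵢ as the regressor:
XᵀX = [[62.0000, 14.0000]; [14.0000, 5]], rhs = [-28.3490, -4.8018]ᵀ  (here Σt = 14.0000, Σ(t)² = 62.0000, Σln y = -4.8018, Σt·ln y = -28.3490).
Δ = 62.0000·5 − (14.0000)² = 114.0000; k = (-28.3490·5 − 14.0000·-4.8018)/114.0000 = -0.65368, ln C = (62.0000·-4.8018 − 14.0000·-28.3490)/114.0000 = 0.86994.

k = -0.654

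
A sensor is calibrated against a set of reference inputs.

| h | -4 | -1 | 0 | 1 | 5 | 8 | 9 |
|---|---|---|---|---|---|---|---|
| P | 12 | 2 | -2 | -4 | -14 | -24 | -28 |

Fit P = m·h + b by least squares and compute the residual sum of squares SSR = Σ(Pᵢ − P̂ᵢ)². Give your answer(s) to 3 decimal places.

SSR = 5.435

Compute the Gram sums: Σh·h = 188, Σh = 18, Σ1 = 7.
Moment sums: Σh·P = -568, ΣP = -58.
XᵀX·[m, b]ᵀ = XᵀP becomes [[188, 18]; [18, 7]]·[m, b]ᵀ = [-568, -58]ᵀ.
Determinant 188·7 − 18² = 992.
m = ((-568)·7 − 18·(-58))/992 = -733/248; b = (188·(-58) − 18·(-568))/992 = -85/124.
Residuals: 107/124, -67/248, -163/124, -89/248, 363/248, 41/124, -177/248; SSR = 337/62.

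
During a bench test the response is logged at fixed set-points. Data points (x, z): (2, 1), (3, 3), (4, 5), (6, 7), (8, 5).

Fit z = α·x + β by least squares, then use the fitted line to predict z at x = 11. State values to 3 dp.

From the data, Σx·x = 129, Σx = 23, Σ1 = 5.
For Aᵀz: Σx·z = 113, Σz = 21.
So AᵀA·[α, β]ᵀ = Aᵀz: [[129, 23]; [23, 5]]·[α, β]ᵀ = [113, 21]ᵀ.
Determinant 129·5 − 23² = 116.
α = (113·5 − 23·21)/116 = 41/58; β = (129·21 − 23·113)/116 = 55/58.
At x = 11: ẑ = (41/58)·(11) + (55/58)·(1) = 253/29.

ẑ = 8.724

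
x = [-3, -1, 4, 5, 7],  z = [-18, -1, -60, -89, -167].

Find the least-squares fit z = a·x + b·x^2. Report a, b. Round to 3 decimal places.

a = -2.916, b = -2.991

MᵀM·[a, b]ᵀ = Mᵀz reads: 100·a + 504·b = -1799;  504·a + 3364·b = -11531.
(Σx·x = 100, Σx·x^2 = 504, Σx^2·x^2 = 3364, Σx·z = -1799, Σx^2·z = -11531.)
det = 100·3364 − 504² = 82384.
a = ((-1799)·3364 − 504·(-11531))/82384 = -60053/20596; b = (100·(-11531) − 504·(-1799))/82384 = -61601/20596.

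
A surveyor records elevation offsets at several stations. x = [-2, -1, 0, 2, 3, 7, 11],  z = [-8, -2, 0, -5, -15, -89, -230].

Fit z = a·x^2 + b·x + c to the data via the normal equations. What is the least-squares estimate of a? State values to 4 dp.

Compute the Gram sums: Σx^2·x^2 = 17156, Σx^2·x = 1700, Σx^2 = 188, Σx·x = 188, Σx = 20, Σ1 = 7.
Moment sums: Σx^2·z = -32380, Σx·z = -3190, Σz = -349.
Inverting the 3×3 Gram matrix, [a, b, c]ᵀ = [-19193/9668, 8545/9668, 2259/2417]ᵀ.

a = -1.9852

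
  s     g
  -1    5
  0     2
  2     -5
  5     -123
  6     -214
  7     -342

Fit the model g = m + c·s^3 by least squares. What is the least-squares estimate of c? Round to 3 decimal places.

c = -1.006

The normal equations are: 6·m + 691·c = -677;  691·m + 179995·c = -178950.
Δ = 6·179995 − 691² = 602489.
m = ((-677)·179995 − 691·(-178950))/602489 = 1797835/602489; c = (6·(-178950) − 691·(-677))/602489 = -605893/602489.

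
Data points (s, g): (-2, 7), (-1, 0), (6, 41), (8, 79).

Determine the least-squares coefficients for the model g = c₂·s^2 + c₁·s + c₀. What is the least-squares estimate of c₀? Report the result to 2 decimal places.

From the data, Σs^2·s^2 = 5409, Σs^2·s = 719, Σs^2 = 105, Σs·s = 105, Σs = 11, Σ1 = 4.
And Σs^2·g = 6560, Σs·g = 864, Σg = 127.
AᵀA·[c₂, c₁, c₀]ᵀ = Aᵀg becomes [[5409, 719, 105]; [719, 105, 11]; [105, 11, 4]]·[c₂, c₁, c₀]ᵀ = [6560, 864, 127]ᵀ.
Row-reducing yields c₂ = 19691/13178, c₁ = -22591/13178, c₀ = -18181/6589.

c₀ = -2.76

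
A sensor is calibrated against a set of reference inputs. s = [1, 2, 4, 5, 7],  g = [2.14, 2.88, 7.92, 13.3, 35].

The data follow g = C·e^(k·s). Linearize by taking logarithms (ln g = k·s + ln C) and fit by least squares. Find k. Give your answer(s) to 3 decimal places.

Linearized form: ln g = k·s + ln C. From the 5 transformed points,
Σs = 19.0000, Σ(s)² = 95.0000, Σln g = 10.0311, Σs·ln g = 48.9802.
Equations: 95.0000·k + 19.0000·ln C = 48.9802;  19.0000·k + 5·ln C = 10.0311.
Slope k = (n·Σs·ln g − Σs·Σln g)/(n·Σ(s)² − (Σs)²) = (5·48.9802 − 19.0000·10.0311)/114.0000 = 0.47640; ln C = (Σln g − k·Σs)/n = 0.19588.

k = 0.476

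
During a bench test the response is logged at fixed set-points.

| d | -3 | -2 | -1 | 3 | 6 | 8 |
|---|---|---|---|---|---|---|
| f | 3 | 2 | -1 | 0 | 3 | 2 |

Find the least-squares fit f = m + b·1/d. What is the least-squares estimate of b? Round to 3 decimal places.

Compute the Gram sums: Σ1 = 6, Σ1/d = -29/24, Σ1/d·1/d = 97/64.
And Σf = 9, Σ1/d·f = -1/4.
So MᵀM·[m, b]ᵀ = Mᵀf: [[6, -29/24]; [-29/24, 97/64]]·[m, b]ᵀ = [9, -1/4]ᵀ.
Δ = 6·(97/64) − (-29/24)² = 4397/576.
m = (9·(97/64) − (-29/24)·(-1/4))/(4397/576) = 7683/4397; b = (6·(-1/4) − (-29/24)·9)/(4397/576) = 5400/4397.

b = 1.228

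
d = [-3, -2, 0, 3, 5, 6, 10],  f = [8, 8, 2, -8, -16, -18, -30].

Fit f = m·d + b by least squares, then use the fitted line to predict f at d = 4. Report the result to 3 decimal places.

Sums needed: Σd·d = 183, Σd = 19, Σ1 = 7.
And Σd·f = -552, Σf = -54.
So XᵀX·[m, b]ᵀ = Xᵀf: [[183, 19]; [19, 7]]·[m, b]ᵀ = [-552, -54]ᵀ.
Eliminating b: 7·(row 1) − 19·(row 2) gives 920·m = 7·(-552) − 19·(-54) = -2838, so m = -1419/460.
Then b = ((-54) − 19·(-1419/460))/7 = 303/460.
At d = 4: f̂ = (-1419/460)·(4) + (303/460)·(1) = -5373/460.

f̂ = -11.680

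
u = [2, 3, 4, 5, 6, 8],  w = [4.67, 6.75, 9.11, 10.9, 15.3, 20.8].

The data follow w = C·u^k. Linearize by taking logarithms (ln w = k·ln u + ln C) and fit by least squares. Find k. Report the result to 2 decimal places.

Taking logs, ln w = k·ln u + ln C, so regress ln w on ln u.
XᵀX = [[13.7340, 8.6587]; [8.6587, 6]], rhs = [21.2722, 13.8116]ᵀ  (here Σln u = 8.6587, Σ(ln u)² = 13.7340, Σln w = 13.8116, Σln u·ln w = 21.2722).
Slope k = (n·Σln u·ln w − Σln u·Σln w)/(n·Σ(ln u)² − (Σln u)²) = (6·21.2722 − 8.6587·13.8116)/7.4309 = 1.08226; ln C = (Σln w − k·Σln u)/n = 0.74011.

k = 1.08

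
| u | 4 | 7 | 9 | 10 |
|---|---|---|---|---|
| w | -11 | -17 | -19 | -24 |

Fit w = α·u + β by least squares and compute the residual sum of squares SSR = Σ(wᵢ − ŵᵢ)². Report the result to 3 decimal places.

SSR = 4.738

Compute the Gram sums: Σu·u = 246, Σu = 30, Σ1 = 4.
Right-hand side: Σu·w = -574, Σw = -71.
Determinant 246·4 − 30² = 84.
α = ((-574)·4 − 30·(-71))/84 = -83/42; β = (246·(-71) − 30·(-574))/84 = -41/14.
Residuals: -1/6, -5/21, 12/7, -55/42; SSR = 199/42.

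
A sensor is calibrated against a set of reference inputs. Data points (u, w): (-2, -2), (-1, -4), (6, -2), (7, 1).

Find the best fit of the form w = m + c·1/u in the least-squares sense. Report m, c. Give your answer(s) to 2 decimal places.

The normal system MᵀM·[m, c]ᵀ = Mᵀw is [[4, -25/21]; [-25/21, 1145/882]]·[m, c]ᵀ = [-7, 101/21]ᵀ.
Eliminating c: (1145/882)·(row 1) − (-25/21)·(row 2) gives (185/49)·m = (1145/882)·(-7) − (-25/21)·(101/21) = -2965/882, so m = -593/666.
Then c = ((101/21) − (-25/21)·(-593/666))/(1145/882) = 1603/555.

m = -0.89, c = 2.89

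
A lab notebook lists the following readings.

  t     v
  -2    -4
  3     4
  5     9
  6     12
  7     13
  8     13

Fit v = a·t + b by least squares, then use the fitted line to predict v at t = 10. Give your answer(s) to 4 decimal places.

v̂ = 17.9517

Sums needed: Σt·t = 187, Σt = 27, Σ1 = 6.
Right-hand side: Σt·v = 332, Σv = 47.
Eliminating b: 6·(row 1) − 27·(row 2) gives 393·a = 6·332 − 27·47 = 723, so a = 241/131.
Then b = (47 − 27·(241/131))/6 = -175/393.
At t = 10: v̂ = (241/131)·(10) + (-175/393)·(1) = 7055/393.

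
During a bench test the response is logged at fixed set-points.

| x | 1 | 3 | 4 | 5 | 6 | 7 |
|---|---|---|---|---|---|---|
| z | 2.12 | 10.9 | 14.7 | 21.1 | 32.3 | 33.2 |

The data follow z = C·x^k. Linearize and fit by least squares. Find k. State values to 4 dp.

k = 1.4460

Let Y = ln z. Fitting Y = k·ln x + ln C by least squares:
Over the data: Σln x = 7.8320, Σ(ln x)² = 12.7160, Σln z = 15.8549, Σln x·ln z = 24.3002.
Normal system: [[12.7160, 7.8320]; [7.8320, 6]]·[k, ln C]ᵀ = [24.3002, 15.8549]ᵀ.
Δ = 12.7160·6 − (7.8320)² = 14.9557; k = (24.3002·6 − 7.8320·15.8549)/14.9557 = 1.44597, ln C = (12.7160·15.8549 − 7.8320·24.3002)/14.9557 = 0.75502.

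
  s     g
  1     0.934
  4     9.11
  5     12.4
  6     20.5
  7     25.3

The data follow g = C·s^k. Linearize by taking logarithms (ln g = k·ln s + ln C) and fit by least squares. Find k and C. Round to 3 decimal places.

With ln gᵢ as the transformed response and ln sᵢ as the regressor:
Sums: Σln s = 6.7334, Σ(ln s)² = 11.5091, Σln g = 10.9100, Σln s·ln g = 18.8136.
Normal system: [[11.5091, 6.7334]; [6.7334, 5]]·[k, ln C]ᵀ = [18.8136, 10.9100]ᵀ.
Slope k = (n·Σln s·ln g − Σln s·Σln g)/(n·Σ(ln s)² − (Σln s)²) = (5·18.8136 − 6.7334·10.9100)/12.2067 = 1.68815; ln C = (Σln g − k·Σln s)/n = -0.09140, so C = exp(-0.09140) = 0.91265.

k = 1.688, C = 0.913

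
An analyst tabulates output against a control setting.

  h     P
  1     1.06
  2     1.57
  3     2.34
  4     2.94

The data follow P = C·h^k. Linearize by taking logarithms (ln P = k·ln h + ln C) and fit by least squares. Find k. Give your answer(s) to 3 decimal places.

k = 0.742

With ln Pᵢ as the transformed response and ln hᵢ as the regressor:
AᵀA = [[3.6092, 3.1781]; [3.1781, 4]], rhs = [2.7416, 2.4379]ᵀ  (here Σln h = 3.1781, Σ(ln h)² = 3.6092, Σln P = 2.4379, Σln h·ln P = 2.7416).
Slope k = (n·Σln h·ln P − Σln h·Σln P)/(n·Σ(ln h)² − (Σln h)²) = (4·2.7416 − 3.1781·2.4379)/4.3368 = 0.74219; ln C = (Σln P − k·Σln h)/n = 0.01979.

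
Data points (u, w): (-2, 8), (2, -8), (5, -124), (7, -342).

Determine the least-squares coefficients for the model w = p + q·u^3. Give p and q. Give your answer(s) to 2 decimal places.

MᵀM·[p, q]ᵀ = Mᵀw reads: 4·p + 468·q = -466;  468·p + 133402·q = -132934.
Determinant 4·133402 − 468² = 314584.
p = ((-466)·133402 − 468·(-132934))/314584 = 11945/78646; q = (4·(-132934) − 468·(-466))/314584 = -39206/39323.

p = 0.15, q = -1.00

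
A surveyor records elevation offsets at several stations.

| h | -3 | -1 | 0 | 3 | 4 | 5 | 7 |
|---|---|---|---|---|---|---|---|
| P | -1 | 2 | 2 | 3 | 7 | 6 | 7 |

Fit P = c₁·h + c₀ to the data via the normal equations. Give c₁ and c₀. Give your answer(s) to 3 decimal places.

From the data, Σh·h = 109, Σh = 15, Σ1 = 7.
Moment sums: Σh·P = 117, ΣP = 26.
Normal equations: [[109, 15]; [15, 7]]·[c₁, c₀]ᵀ = [117, 26]ᵀ.
Eliminating c₀: 7·(row 1) − 15·(row 2) gives 538·c₁ = 7·117 − 15·26 = 429, so c₁ = 429/538.
Then c₀ = (26 − 15·(429/538))/7 = 1079/538.

c₁ = 0.797, c₀ = 2.006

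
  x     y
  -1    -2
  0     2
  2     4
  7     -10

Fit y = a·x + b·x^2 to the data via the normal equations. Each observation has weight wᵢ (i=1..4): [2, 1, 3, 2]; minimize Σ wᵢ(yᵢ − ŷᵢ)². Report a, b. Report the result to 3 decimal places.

a = 2.829, b = -0.606

From the data, Σwᵢ·x·x = 112, Σwᵢ·x·x^2 = 708, Σwᵢ·x^2·x^2 = 4852.
And Σwᵢ·x·y = -112, Σwᵢ·x^2·y = -936.
MᵀWM·[a, b]ᵀ = MᵀWy becomes [[112, 708]; [708, 4852]]·[a, b]ᵀ = [-112, -936]ᵀ.
Eliminating b: 4852·(row 1) − 708·(row 2) gives 42160·a = 4852·(-112) − 708·(-936) = 119264, so a = 7454/2635.
Then b = ((-936) − 708·(7454/2635))/4852 = -1596/2635.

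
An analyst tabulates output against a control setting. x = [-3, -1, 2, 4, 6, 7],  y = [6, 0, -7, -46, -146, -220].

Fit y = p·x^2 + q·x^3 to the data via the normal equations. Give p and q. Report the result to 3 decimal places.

p = -0.886, q = -0.518

Forming MᵀM = [[4051, 25395]; [25395, 169195]] and Mᵀy = [-16746, -110158]ᵀ gives MᵀM·[p, q]ᵀ = Mᵀy.
Δ = 4051·169195 − 25395² = 40502920.
p = ((-16746)·169195 − 25395·(-110158))/40502920 = -1793853/2025146; q = (4051·(-110158) − 25395·(-16746))/40502920 = -5246347/10125730.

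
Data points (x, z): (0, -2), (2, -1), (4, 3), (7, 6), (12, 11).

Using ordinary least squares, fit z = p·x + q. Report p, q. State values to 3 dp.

Entries of AᵀA: Σx·x = 213, Σx = 25, Σ1 = 5.
And Σx·z = 184, Σz = 17.
AᵀA·[p, q]ᵀ = Aᵀz becomes [[213, 25]; [25, 5]]·[p, q]ᵀ = [184, 17]ᵀ.
Δ = 213·5 − 25² = 440.
p = (184·5 − 25·17)/440 = 9/8; q = (213·17 − 25·184)/440 = -89/40.

p = 1.125, q = -2.225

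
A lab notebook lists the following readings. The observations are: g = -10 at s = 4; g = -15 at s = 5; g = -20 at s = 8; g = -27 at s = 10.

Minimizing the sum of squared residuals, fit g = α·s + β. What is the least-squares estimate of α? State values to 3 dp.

α = -2.593

With design matrix A, AᵀA = [[205, 27]; [27, 4]] and Aᵀg = [-545, -72]ᵀ.
Eliminating β: 4·(row 1) − 27·(row 2) gives 91·α = 4·(-545) − 27·(-72) = -236, so α = -236/91.
Then β = ((-72) − 27·(-236/91))/4 = -45/91.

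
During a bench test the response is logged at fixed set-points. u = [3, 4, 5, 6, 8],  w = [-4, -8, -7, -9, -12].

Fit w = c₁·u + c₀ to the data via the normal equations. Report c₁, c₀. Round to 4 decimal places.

Compute the Gram sums: Σu·u = 150, Σu = 26, Σ1 = 5.
Moment sums: Σu·w = -229, Σw = -40.
So MᵀM·[c₁, c₀]ᵀ = Mᵀw: [[150, 26]; [26, 5]]·[c₁, c₀]ᵀ = [-229, -40]ᵀ.
Determinant 150·5 − 26² = 74.
c₁ = ((-229)·5 − 26·(-40))/74 = -105/74; c₀ = (150·(-40) − 26·(-229))/74 = -23/37.

c₁ = -1.4189, c₀ = -0.6216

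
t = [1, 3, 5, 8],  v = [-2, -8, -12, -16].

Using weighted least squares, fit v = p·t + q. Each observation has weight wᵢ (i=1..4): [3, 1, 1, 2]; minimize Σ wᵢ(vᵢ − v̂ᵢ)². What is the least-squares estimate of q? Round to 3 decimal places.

q = -0.535

Normal-equation sums: Σwᵢ·t·t = 165, Σwᵢ·t = 27, Σwᵢ·1 = 7.
And Σwᵢ·t·v = -346, Σwᵢ·v = -58.
Determinant 165·7 − 27² = 426.
p = ((-346)·7 − 27·(-58))/426 = -428/213; q = (165·(-58) − 27·(-346))/426 = -38/71.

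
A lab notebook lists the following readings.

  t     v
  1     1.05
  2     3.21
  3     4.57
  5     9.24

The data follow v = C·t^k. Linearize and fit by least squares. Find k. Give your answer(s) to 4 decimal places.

Linearized form: ln v = k·ln t + ln C. From the 4 transformed points,
AᵀA = [[4.2777, 3.4012]; [3.4012, 4]], rhs = [6.0564, 4.9581]ᵀ  (here Σln t = 3.4012, Σ(ln t)² = 4.2777, Σln v = 4.9581, Σln t·ln v = 6.0564).
Solving (det = 5.5426): k = 1.32827, ln C = 0.11010.

k = 1.3283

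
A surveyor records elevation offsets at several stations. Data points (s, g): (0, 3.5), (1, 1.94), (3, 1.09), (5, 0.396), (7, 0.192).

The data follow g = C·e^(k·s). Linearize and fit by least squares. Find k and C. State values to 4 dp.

k = -0.4092, C = 3.3019

Let Y = ln g. Fitting Y = k·s + ln C by least squares:
XᵀX = [[84.0000, 16.0000]; [16.0000, 5]], rhs = [-15.2623, -0.5750]ᵀ  (here Σs = 16.0000, Σ(s)² = 84.0000, Σln g = -0.5750, Σs·ln g = -15.2623).
Slope k = (n·Σs·ln g − Σs·Σln g)/(n·Σ(s)² − (Σs)²) = (5·-15.2623 − 16.0000·-0.5750)/164.0000 = -0.40922; ln C = (Σln g − k·Σs)/n = 1.19451, so C = exp(1.19451) = 3.30193.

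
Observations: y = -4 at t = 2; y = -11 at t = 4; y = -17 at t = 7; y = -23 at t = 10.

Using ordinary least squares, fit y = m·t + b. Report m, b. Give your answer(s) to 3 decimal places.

m = -2.306, b = -0.490

Sums needed: Σt·t = 169, Σt = 23, Σ1 = 4.
Right-hand side: Σt·y = -401, Σy = -55.
So XᵀX·[m, b]ᵀ = Xᵀy: [[169, 23]; [23, 4]]·[m, b]ᵀ = [-401, -55]ᵀ.
Eliminating b: 4·(row 1) − 23·(row 2) gives 147·m = 4·(-401) − 23·(-55) = -339, so m = -113/49.
Then b = ((-55) − 23·(-113/49))/4 = -24/49.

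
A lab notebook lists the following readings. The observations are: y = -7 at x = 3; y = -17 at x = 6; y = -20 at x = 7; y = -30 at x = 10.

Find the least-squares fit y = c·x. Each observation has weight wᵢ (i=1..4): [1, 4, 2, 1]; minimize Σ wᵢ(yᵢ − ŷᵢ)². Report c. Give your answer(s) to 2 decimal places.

c = -2.87

The normal equations are: 351·c = -1009.
c = (-1009)/351 = -2.87464.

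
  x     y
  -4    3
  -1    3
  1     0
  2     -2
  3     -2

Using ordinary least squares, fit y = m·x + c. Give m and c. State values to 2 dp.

From the data, Σx·x = 31, Σx = 1, Σ1 = 5.
Right-hand side: Σx·y = -25, Σy = 2.
Normal equations: [[31, 1]; [1, 5]]·[m, c]ᵀ = [-25, 2]ᵀ.
Eliminating c: 5·(row 1) − 1·(row 2) gives 154·m = 5·(-25) − 1·2 = -127, so m = -127/154.
Then c = (2 − 1·(-127/154))/5 = 87/154.

m = -0.82, c = 0.56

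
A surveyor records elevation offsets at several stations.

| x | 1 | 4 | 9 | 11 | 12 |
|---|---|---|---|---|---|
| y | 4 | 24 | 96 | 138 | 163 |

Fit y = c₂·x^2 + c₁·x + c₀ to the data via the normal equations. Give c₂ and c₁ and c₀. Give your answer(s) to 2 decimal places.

The normal equations are: 42195·c₂ + 3853·c₁ + 363·c₀ = 48334;  3853·c₂ + 363·c₁ + 37·c₀ = 4438;  363·c₂ + 37·c₁ + 5·c₀ = 425.
Row-reducing yields c₂ = 15767/16129, c₁ = 55109/32258, c₀ = 44755/32258.

c₂ = 0.98, c₁ = 1.71, c₀ = 1.39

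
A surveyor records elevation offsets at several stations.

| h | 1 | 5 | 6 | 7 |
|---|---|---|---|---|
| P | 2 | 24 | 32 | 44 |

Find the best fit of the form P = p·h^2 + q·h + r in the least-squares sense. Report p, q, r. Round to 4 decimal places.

p = 0.7860, q = 0.6508, r = 0.5965

With design matrix M, MᵀM = [[4323, 685, 111]; [685, 111, 19]; [111, 19, 4]] and MᵀP = [3910, 622, 102]ᵀ.
Solving the 3×3 system (Gaussian elimination) gives p = 709/902, q = 587/902, r = 269/451.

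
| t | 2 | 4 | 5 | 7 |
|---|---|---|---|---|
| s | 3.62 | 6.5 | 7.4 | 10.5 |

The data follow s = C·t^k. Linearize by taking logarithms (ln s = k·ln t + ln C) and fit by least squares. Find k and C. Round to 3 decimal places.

Let Y = ln s. Fitting Y = k·ln t + ln C by least squares:
Σln t = 5.6348, Σ(ln t)² = 8.7791, Σln s = 7.5111, Σln t·ln s = 11.2834.
Equations: 8.7791·k + 5.6348·ln C = 11.2834;  5.6348·k + 4·ln C = 7.5111.
Solving (det = 3.3656): k = 0.83491, ln C = 0.70165, so C = exp(0.70165) = 2.01709.

k = 0.835, C = 2.017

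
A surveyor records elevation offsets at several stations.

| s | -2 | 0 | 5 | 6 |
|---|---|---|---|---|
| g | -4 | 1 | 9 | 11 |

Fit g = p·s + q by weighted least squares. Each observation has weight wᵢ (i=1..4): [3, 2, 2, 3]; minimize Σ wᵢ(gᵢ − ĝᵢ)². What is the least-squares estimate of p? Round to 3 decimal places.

With design matrix A, AᵀWA = [[170, 22]; [22, 10]] and AᵀWg = [312, 41]ᵀ.
Δ = 170·10 − 22² = 1216.
p = (312·10 − 22·41)/1216 = 1109/608; q = (170·41 − 22·312)/1216 = 53/608.

p = 1.824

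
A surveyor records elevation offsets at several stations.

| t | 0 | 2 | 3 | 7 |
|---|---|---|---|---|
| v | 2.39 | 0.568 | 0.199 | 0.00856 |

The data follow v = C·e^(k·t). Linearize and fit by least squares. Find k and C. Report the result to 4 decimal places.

Let Y = ln v. Fitting Y = k·t + ln C by least squares:
XᵀX = [[62.0000, 12.0000]; [12.0000, 4]], rhs = [-39.2992, -6.0694]ᵀ  (here Σt = 12.0000, Σ(t)² = 62.0000, Σln v = -6.0694, Σt·ln v = -39.2992).
Solving (det = 104.0000): k = -0.81119, ln C = 0.91620, so C = exp(0.91620) = 2.49977.

k = -0.8112, C = 2.4998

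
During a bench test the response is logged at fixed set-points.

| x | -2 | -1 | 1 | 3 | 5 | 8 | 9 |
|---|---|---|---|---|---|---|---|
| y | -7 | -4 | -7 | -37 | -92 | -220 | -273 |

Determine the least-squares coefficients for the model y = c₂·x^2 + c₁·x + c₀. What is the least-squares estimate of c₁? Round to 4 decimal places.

Sums needed: Σx^2·x^2 = 11381, Σx^2·x = 1385, Σx^2 = 185, Σx·x = 185, Σx = 23, Σ1 = 7.
For Aᵀy: Σx^2·y = -38865, Σx·y = -4777, Σy = -640.
AᵀA·[c₂, c₁, c₀]ᵀ = Aᵀy becomes [[11381, 1385, 185]; [1385, 185, 23]; [185, 23, 7]]·[c₂, c₁, c₀]ᵀ = [-38865, -4777, -640]ᵀ.
Row-reducing yields c₂ = -1133455/372498, c₁ = -1053257/372498, c₀ = -106777/62083.

c₁ = -2.8276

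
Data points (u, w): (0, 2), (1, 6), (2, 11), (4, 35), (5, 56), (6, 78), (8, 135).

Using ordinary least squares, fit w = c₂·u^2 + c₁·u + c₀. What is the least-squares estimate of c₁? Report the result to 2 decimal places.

Forming XᵀX = [[6290, 926, 146]; [926, 146, 26]; [146, 26, 7]] and Xᵀw = [13458, 1996, 323]ᵀ gives XᵀX·[c₂, c₁, c₀]ᵀ = Xᵀw.
Solving the 3×3 system (Gaussian elimination) gives c₂ = 46673/23016, c₁ = 8461/23016, c₀ = 4761/1918.

c₁ = 0.37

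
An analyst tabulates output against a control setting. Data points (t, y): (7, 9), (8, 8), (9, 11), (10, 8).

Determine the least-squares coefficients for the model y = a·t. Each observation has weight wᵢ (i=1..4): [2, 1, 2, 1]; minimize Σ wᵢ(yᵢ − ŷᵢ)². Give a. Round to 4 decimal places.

a = 1.1038

Sums needed: Σwᵢ·t·t = 424.
Moment sums: Σwᵢ·t·y = 468.
So AᵀWA·[a]ᵀ = AᵀWy: [[424]]·[a]ᵀ = [468]ᵀ.
Hence a = 468 / 424 ≈ 1.10377.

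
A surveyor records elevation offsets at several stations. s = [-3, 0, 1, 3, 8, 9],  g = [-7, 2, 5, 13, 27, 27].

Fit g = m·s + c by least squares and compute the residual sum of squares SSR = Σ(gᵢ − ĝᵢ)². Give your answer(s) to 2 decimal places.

Entries of XᵀX: Σs·s = 164, Σs = 18, Σ1 = 6.
And Σs·g = 524, Σg = 67.
Eliminating c: 6·(row 1) − 18·(row 2) gives 660·m = 6·524 − 18·67 = 1938, so m = 323/110.
Then c = (67 − 18·(323/110))/6 = 389/165.
Residuals: -181/330, -59/165, -97/330, 11/6, 38/33, -589/330; SSR = 1384/165.

SSR = 8.39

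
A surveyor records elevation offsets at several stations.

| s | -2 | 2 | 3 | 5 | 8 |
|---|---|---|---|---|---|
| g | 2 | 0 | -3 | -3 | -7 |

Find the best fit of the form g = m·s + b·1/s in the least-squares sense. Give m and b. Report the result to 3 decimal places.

m = -0.846, b = 1.131

Entries of XᵀX: Σs·s = 106, Σs·1/s = 5, Σ1/s·1/s = 9601/14400.
Moment sums: Σs·g = -84, Σ1/s·g = -139/40.
Determinant 106·(9601/14400) − 5² = 328853/7200.
m = ((-84)·(9601/14400) − 5·(-139/40))/(328853/7200) = -278142/328853; b = (106·(-139/40) − 5·(-84))/(328853/7200) = 371880/328853.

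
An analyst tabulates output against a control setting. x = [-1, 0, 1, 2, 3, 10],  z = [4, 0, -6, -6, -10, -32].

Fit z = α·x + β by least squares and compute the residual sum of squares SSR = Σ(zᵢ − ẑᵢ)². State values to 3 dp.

The normal equations are: 115·α + 15·β = -372;  15·α + 6·β = -50.
Δ = 115·6 − 15² = 465.
α = ((-372)·6 − 15·(-50))/465 = -494/155; β = (115·(-50) − 15·(-372))/465 = -34/93.
Residuals: 548/465, 34/93, -1138/465, 344/465, -34/465, 22/93; SSR = 3776/465.

SSR = 8.120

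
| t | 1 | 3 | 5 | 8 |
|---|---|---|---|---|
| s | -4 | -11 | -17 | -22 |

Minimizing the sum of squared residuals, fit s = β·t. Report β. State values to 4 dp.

β = -3.0101

Compute the Gram sums: Σt·t = 99.
Right-hand side: Σt·s = -298.
So MᵀM·[β]ᵀ = Mᵀs: [[99]]·[β]ᵀ = [-298]ᵀ.
β = (-298)/99 = -3.0101.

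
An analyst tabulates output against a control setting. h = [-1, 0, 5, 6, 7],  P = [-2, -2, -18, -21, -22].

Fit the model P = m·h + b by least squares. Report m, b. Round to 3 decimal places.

m = -2.763, b = -3.605

The normal system XᵀX·[m, b]ᵀ = XᵀP is [[111, 17]; [17, 5]]·[m, b]ᵀ = [-368, -65]ᵀ.
det = 111·5 − 17² = 266.
m = ((-368)·5 − 17·(-65))/266 = -105/38; b = (111·(-65) − 17·(-368))/266 = -137/38.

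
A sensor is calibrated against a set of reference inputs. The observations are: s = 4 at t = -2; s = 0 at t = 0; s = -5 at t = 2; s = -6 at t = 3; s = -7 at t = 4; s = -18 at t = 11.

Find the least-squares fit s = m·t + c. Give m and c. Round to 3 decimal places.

Entries of AᵀA: Σt·t = 154, Σt = 18, Σ1 = 6.
For Aᵀs: Σt·s = -262, Σs = -32.
AᵀA·[m, c]ᵀ = Aᵀs becomes [[154, 18]; [18, 6]]·[m, c]ᵀ = [-262, -32]ᵀ.
Eliminating c: 6·(row 1) − 18·(row 2) gives 600·m = 6·(-262) − 18·(-32) = -996, so m = -83/50.
Then c = ((-32) − 18·(-83/50))/6 = -53/150.

m = -1.660, c = -0.353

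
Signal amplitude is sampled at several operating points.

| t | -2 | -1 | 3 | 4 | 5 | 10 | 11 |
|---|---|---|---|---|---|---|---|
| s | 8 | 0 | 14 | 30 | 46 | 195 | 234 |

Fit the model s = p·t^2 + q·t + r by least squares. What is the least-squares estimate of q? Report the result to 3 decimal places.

Normal-equation sums: Σt^2·t^2 = 25620, Σt^2·t = 2538, Σt^2 = 276, Σt·t = 276, Σt = 30, Σ1 = 7.
Moment sums: Σt^2·s = 49602, Σt·s = 4900, Σs = 527.
MᵀM·[p, q, r]ᵀ = Mᵀs becomes [[25620, 2538, 276]; [2538, 276, 30]; [276, 30, 7]]·[p, q, r]ᵀ = [49602, 4900, 527]ᵀ.
Row-reducing yields p = 130247/65401, q = -76333/196203, r = -102645/65401.

q = -0.389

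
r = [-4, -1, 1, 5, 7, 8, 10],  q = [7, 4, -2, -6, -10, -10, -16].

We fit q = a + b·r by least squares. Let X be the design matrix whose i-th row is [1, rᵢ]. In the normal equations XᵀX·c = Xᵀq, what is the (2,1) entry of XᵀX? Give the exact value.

26

Row 2 ↔ basis r, column 1 ↔ basis 1, so (XᵀX)_{2,1} = Σᵢ r = (-4)·(1) + (-1)·(1) + (1)·(1) + (5)·(1) + (7)·(1) + (8)·(1) + (10)·(1) = 26.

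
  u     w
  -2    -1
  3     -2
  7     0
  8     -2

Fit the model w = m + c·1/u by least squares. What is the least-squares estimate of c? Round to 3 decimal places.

c = -0.735

Normal-equation sums: Σ1 = 4, Σ1/u = 17/168, Σ1/u·1/u = 11209/28224.
For Mᵀw: Σw = -5, Σ1/u·w = -5/12.
Normal equations: [[4, 17/168]; [17/168, 11209/28224]]·[m, c]ᵀ = [-5, -5/12]ᵀ.
Eliminating c: (11209/28224)·(row 1) − (17/168)·(row 2) gives (14849/9408)·m = (11209/28224)·(-5) − (17/168)·(-5/12) = -6095/3136, so m = -18285/14849.
Then c = ((-5/12) − (17/168)·(-18285/14849))/(11209/28224) = -10920/14849.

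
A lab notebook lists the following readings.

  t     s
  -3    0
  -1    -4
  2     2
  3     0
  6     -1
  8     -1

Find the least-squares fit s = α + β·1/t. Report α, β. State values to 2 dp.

α = -0.56, β = 3.03

The normal system XᵀX·[α, β]ᵀ = Xᵀs is [[6, -5/24]; [-5/24, 97/64]]·[α, β]ᵀ = [-4, 113/24]ᵀ.
Eliminating β: (97/64)·(row 1) − (-5/24)·(row 2) gives (5213/576)·α = (97/64)·(-4) − (-5/24)·(113/24) = -2927/576, so α = -2927/5213.
Then β = ((113/24) − (-5/24)·(-2927/5213))/(97/64) = 15792/5213.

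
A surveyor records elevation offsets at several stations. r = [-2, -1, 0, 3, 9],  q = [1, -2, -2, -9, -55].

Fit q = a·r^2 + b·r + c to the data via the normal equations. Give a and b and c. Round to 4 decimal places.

Sums needed: Σr^2·r^2 = 6659, Σr^2·r = 747, Σr^2 = 95, Σr·r = 95, Σr = 9, Σ1 = 5.
For Aᵀq: Σr^2·q = -4534, Σr·q = -522, Σq = -67.
Solving the 3×3 system (Gaussian elimination) gives a = -21467/42266, b = -58383/42266, c = -26701/21133.

a = -0.5079, b = -1.3813, c = -1.2635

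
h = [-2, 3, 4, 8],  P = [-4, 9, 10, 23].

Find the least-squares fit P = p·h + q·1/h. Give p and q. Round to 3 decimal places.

p = 2.908, q = -2.862

Entries of XᵀX: Σh·h = 93, Σh·1/h = 4, Σ1/h·1/h = 253/576.
Right-hand side: Σh·P = 259, Σ1/h·P = 83/8.
Normal equations: [[93, 4]; [4, 253/576]]·[p, q]ᵀ = [259, 83/8]ᵀ.
Eliminating q: (253/576)·(row 1) − 4·(row 2) gives (4771/192)·p = (253/576)·259 − 4·(83/8) = 41623/576, so p = 41623/14313.
Then q = ((83/8) − 4·(41623/14313))/(253/576) = -13656/4771.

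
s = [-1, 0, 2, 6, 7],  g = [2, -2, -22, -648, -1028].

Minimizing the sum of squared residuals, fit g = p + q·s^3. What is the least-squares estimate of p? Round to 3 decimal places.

Forming AᵀA = [[5, 566]; [566, 164370]] and Aᵀg = [-1698, -492750]ᵀ gives AᵀA·[p, q]ᵀ = Aᵀg.
Eliminating q: 164370·(row 1) − 566·(row 2) gives 501494·p = 164370·(-1698) − 566·(-492750) = -203760, so p = -101880/250747.
Then q = ((-492750) − 566·(-101880/250747))/164370 = -751341/250747.

p = -0.406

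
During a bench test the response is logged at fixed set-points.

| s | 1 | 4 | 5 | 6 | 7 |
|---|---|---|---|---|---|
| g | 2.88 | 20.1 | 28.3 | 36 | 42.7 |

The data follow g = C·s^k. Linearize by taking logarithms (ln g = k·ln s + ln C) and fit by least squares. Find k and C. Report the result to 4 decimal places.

k = 1.3998, C = 2.8944

Linearized form: ln g = k·ln s + ln C. From the 5 transformed points,
Σln s = 6.7334, Σ(ln s)² = 11.5091, Σln g = 14.7391, Σln s·ln g = 23.2661.
Equations: 11.5091·k + 6.7334·ln C = 23.2661;  6.7334·k + 5·ln C = 14.7391.
Slope k = (n·Σln s·ln g − Σln s·Σln g)/(n·Σ(ln s)² − (Σln s)²) = (5·23.2661 − 6.7334·14.7391)/12.2067 = 1.39977; ln C = (Σln g − k·Σln s)/n = 1.06277, so C = exp(1.06277) = 2.89439.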